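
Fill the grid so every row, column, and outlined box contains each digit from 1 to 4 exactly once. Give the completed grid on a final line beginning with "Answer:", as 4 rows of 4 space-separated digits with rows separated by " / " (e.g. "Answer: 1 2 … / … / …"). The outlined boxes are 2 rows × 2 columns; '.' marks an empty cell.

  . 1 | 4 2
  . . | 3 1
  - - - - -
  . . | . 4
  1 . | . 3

Step 1. [r4c2∈{2,4}] across row 4, 4 lands solely at r4c2 ⇒ r4c2=4.
Step 2. [r2c2∈{2}] r2c2 is down to just 2, so r2c2=2.
Step 3. [r3c1∈{2,3}] in col 1, 2 fits only at r3c1 ⇒ r3c1=2.
Step 4. [r3c2∈{3}] nothing but 3 survives at r3c2, so r3c2=3.
Step 5. [r1c1∈{3}] r1c1 has the single candidate 3. So r1c1=3.
Step 6. [r4c3∈{2}] r4c3 has the single candidate 2, so r4c3=2.
Step 7. [r2c1∈{4}] nothing but 4 survives at r2c1. So r2c1=4.
Step 8. [r3c3∈{1}] r3c3 has the single candidate 1 ⇒ r3c3=1.

Answer: 3 1 4 2 / 4 2 3 1 / 2 3 1 4 / 1 4 2 3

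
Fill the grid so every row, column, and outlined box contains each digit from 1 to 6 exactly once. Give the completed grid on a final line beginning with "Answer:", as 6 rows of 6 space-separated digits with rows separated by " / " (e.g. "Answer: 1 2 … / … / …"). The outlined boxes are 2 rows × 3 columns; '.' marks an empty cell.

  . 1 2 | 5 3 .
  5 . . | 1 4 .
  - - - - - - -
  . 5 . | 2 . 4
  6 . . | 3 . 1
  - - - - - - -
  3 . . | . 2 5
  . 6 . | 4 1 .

Step 1. [r2c3∈{3,6}] col 3 places 6 nowhere but r2c3 ⇒ r2c3=6.
Step 2. [r5c3∈{1,4}] 1 has one home in row 5: r5c3, so r5c3=1.
Step 3. [r4c3∈{4}] nothing but 4 survives at r4c3. So r4c3=4.
Step 4. [r6c3∈{5}] r6c3 is down to just 5 ⇒ r6c3=5.
Step 5. [r6c6∈{3}] r6c6 is down to just 3. So r6c6=3.
Step 6. [r1c1∈{4}] r1c1 has the single candidate 4. So r1c1=4.
Step 7. [r3c5∈{6}] r3c5 is down to just 6 ⇒ r3c5=6.
Step 8. [r5c2∈{4}] r5c2 is down to just 4. So r5c2=4.
Step 9. [r5c4∈{6}] only 6 remains possible at r5c4, so r5c4=6.
Step 10. [r2c6∈{2}] only 2 remains possible at r2c6, so r2c6=2.
Step 11. [r6c1∈{2}] nothing but 2 survives at r6c1, so r6c1=2.
Step 12. [r2c2∈{3}] only 3 remains possible at r2c2, so r2c2=3.
Step 13. [r3c1∈{1}] r3c1 has the single candidate 1 ⇒ r3c1=1.
Step 14. [r3c3∈{3}] r3c3 is down to just 3. So r3c3=3.
Step 15. [r4c5∈{5}] r4c5's peers cover all but 5 ⇒ r4c5=5.
Step 16. [r1c6∈{6}] nothing but 6 survives at r1c6, so r1c6=6.
Step 17. [r4c2∈{2}] nothing but 2 survives at r4c2 ⇒ r4c2=2.

Answer: 4 1 2 5 3 6 / 5 3 6 1 4 2 / 1 5 3 2 6 4 / 6 2 4 3 5 1 / 3 4 1 6 2 5 / 2 6 5 4 1 3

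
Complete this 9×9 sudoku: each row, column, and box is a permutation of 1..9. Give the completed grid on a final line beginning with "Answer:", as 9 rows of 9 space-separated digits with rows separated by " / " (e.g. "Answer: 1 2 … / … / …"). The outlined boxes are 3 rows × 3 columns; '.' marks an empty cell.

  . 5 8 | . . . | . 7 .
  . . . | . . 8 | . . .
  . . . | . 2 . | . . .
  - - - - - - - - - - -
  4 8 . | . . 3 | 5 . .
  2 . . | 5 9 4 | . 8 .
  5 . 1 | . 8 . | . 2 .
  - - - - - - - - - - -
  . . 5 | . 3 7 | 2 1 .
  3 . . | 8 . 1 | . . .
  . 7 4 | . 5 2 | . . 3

Step 1. [r6c6∈{6}] r6c6's peers cover all but 6, so r6c6=6.
Step 2. [r1c6∈{9}] r1c6 has the single candidate 9 ⇒ r1c6=9.
Step 3. [r6c4∈{7}] only 7 remains possible at r6c4. So r6c4=7.
Step 4. [r9c1∈{1,6,8,9}] row 9 places 1 nowhere but r9c1, so r9c1=1.
Step 5. [r1c1∈{6}] nothing but 6 survives at r1c1 ⇒ r1c1=6.
Step 6. [r2c5∈{1,4,6,7}] r2c5 is the only open cell in col 5 admitting 7 ⇒ r2c5=7.
Step 7. [r2c1∈{9}] only 9 remains possible at r2c1. So r2c1=9.
Step 8. [r8c5∈{4,6}] r8c5 is the only open cell in col 5 admitting 6, so r8c5=6.
Step 9. [r1c5∈{1,4}] 4 has one home in col 5: r1c5, so r1c5=4.
Step 10. [r9c7∈{6,8,9}] 8 has one home in row 9: r9c7, so r9c7=8.
Step 11. [r3c9∈{1,4,5,6,8,9}] row 3 places 8 nowhere but r3c9. So r3c9=8.
Step 12. [r9c8∈{6,9}] 6 has one home in row 9: r9c8, so r9c8=6.
Step 13. [r4c8∈{9}] nothing but 9 survives at r4c8. So r4c8=9.
Step 14. [r3c7∈{1,3,4,6,9}] across row 3, 9 lands solely at r3c7 ⇒ r3c7=9.
Step 15. [r8c3∈{2,9}] 9 has one home in col 3: r8c3 ⇒ r8c3=9.
Step 16. [r6c9∈{4}] r6c9's peers cover all but 4, so r6c9=4.
Step 17. [r6c7∈{3}] r6c7 is down to just 3 ⇒ r6c7=3.
Step 18. [r1c7∈{1}] only 1 remains possible at r1c7 ⇒ r1c7=1.
Step 19. [r5c9∈{1,6,7}] in row 5, 1 fits only at r5c9, so r5c9=1.
Step 20. [r3c4∈{1,3,6}] row 3 places 6 nowhere but r3c4. So r3c4=6.
Step 21. [r2c3∈{2,3}] col 3 places 2 nowhere but r2c3 ⇒ r2c3=2.
Step 22. [r3c2∈{1,3,4}] in row 3, 1 fits only at r3c2. So r3c2=1.
Step 23. [r3c8∈{3,4,5}] across row 3, 4 lands solely at r3c8 ⇒ r3c8=4.
Step 24. [r2c8∈{3,5}] across col 8, 3 lands solely at r2c8. So r2c8=3.
Step 25. [r2c7∈{6}] r2c7's peers cover all but 6 ⇒ r2c7=6.
Step 26. [r5c7∈{7}] nothing but 7 survives at r5c7 ⇒ r5c7=7.
Step 27. [r3c3∈{3,7}] across row 3, 3 lands solely at r3c3, so r3c3=3.
Step 28. [r5c3∈{6}] r5c3's peers cover all but 6, so r5c3=6.
Step 29. [r7c4∈{4,9}] 4 has one home in row 7: r7c4. So r7c4=4.
Step 30. [r4c5∈{1}] nothing but 1 survives at r4c5, so r4c5=1.
Step 31. [r8c9∈{5,7}] in row 8, 7 fits only at r8c9. So r8c9=7.
Step 32. [r8c2∈{2}] r8c2's peers cover all but 2, so r8c2=2.
Step 33. [r1c4∈{3}] nothing but 3 survives at r1c4, so r1c4=3.
Step 34. [r2c4∈{1}] r2c4 has the single candidate 1, so r2c4=1.
Step 35. [r2c9∈{5}] nothing but 5 survives at r2c9, so r2c9=5.
Step 36. [r2c2∈{4}] r2c2's peers cover all but 4. So r2c2=4.
Step 37. [r9c4∈{9}] r9c4 has the single candidate 9 ⇒ r9c4=9.
Step 38. [r4c3∈{7}] only 7 remains possible at r4c3. So r4c3=7.
Step 39. [r1c9∈{2}] r1c9's peers cover all but 2 ⇒ r1c9=2.
Step 40. [r7c1∈{8}] nothing but 8 survives at r7c1, so r7c1=8.
Step 41. [r7c9∈{9}] r7c9's peers cover all but 9. So r7c9=9.
Step 42. [r6c2∈{9}] r6c2 is down to just 9. So r6c2=9.
Step 43. [r4c9∈{6}] r4c9's peers cover all but 6 ⇒ r4c9=6.
Step 44. [r8c8∈{5}] nothing but 5 survives at r8c8, so r8c8=5.
Step 45. [r3c6∈{5}] r3c6's peers cover all but 5, so r3c6=5.
Step 46. [r8c7∈{4}] r8c7 has the single candidate 4. So r8c7=4.
Step 47. [r4c4∈{2}] only 2 remains possible at r4c4. So r4c4=2.
Step 48. [r7c2∈{6}] nothing but 6 survives at r7c2 ⇒ r7c2=6.
Step 49. [r5c2∈{3}] r5c2 has the single candidate 3, so r5c2=3.
Step 50. [r3c1∈{7}] r3c1 has the single candidate 7, so r3c1=7.

Answer: 6 5 8 3 4 9 1 7 2 / 9 4 2 1 7 8 6 3 5 / 7 1 3 6 2 5 9 4 8 / 4 8 7 2 1 3 5 9 6 / 2 3 6 5 9 4 7 8 1 / 5 9 1 7 8 6 3 2 4 / 8 6 5 4 3 7 2 1 9 / 3 2 9 8 6 1 4 5 7 / 1 7 4 9 5 2 8 6 3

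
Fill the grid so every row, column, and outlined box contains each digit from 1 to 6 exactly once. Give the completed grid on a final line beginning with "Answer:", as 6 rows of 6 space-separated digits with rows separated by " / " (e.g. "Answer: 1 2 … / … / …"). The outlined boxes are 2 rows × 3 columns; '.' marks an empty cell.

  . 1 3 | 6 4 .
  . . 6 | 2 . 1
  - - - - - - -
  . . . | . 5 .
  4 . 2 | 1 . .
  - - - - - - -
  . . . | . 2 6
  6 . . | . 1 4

Step 1. [r6c3∈{5}] nothing but 5 survives at r6c3. So r6c3=5.
Step 2. [r4c6∈{3}] nothing but 3 survives at r4c6 ⇒ r4c6=3.
Step 3. [r4c2∈{5,6}] row 4 places 5 nowhere but r4c2, so r4c2=5.
Step 4. [r6c4∈{3}] r6c4's peers cover all but 3 ⇒ r6c4=3.
Step 5. [r3c3∈{1}] only 1 remains possible at r3c3 ⇒ r3c3=1.
Step 6. [r3c1∈{3}] r3c1 has the single candidate 3 ⇒ r3c1=3.
Step 7. [r5c2∈{3,4}] r5c2 is the only open cell in row 5 admitting 3, so r5c2=3.
Step 8. [r1c1∈{2,5}] in row 1, 2 fits only at r1c1. So r1c1=2.
Step 9. [r4c5∈{6}] r4c5 has the single candidate 6 ⇒ r4c5=6.
Step 10. [r3c2∈{6}] only 6 remains possible at r3c2. So r3c2=6.
Step 11. [r3c6∈{2}] nothing but 2 survives at r3c6. So r3c6=2.
Step 12. [r6c2∈{2}] r6c2 has the single candidate 2. So r6c2=2.
Step 13. [r2c1∈{5}] r2c1's peers cover all but 5, so r2c1=5.
Step 14. [r1c6∈{5}] only 5 remains possible at r1c6, so r1c6=5.
Step 15. [r2c5∈{3}] nothing but 3 survives at r2c5. So r2c5=3.
Step 16. [r5c3∈{4}] r5c3 is down to just 4 ⇒ r5c3=4.
Step 17. [r5c4∈{5}] only 5 remains possible at r5c4. So r5c4=5.
Step 18. [r3c4∈{4}] r3c4 has the single candidate 4. So r3c4=4.
Step 19. [r5c1∈{1}] r5c1's peers cover all but 1, so r5c1=1.
Step 20. [r2c2∈{4}] r2c2's peers cover all but 4 ⇒ r2c2=4.

Answer: 2 1 3 6 4 5 / 5 4 6 2 3 1 / 3 6 1 4 5 2 / 4 5 2 1 6 3 / 1 3 4 5 2 6 / 6 2 5 3 1 4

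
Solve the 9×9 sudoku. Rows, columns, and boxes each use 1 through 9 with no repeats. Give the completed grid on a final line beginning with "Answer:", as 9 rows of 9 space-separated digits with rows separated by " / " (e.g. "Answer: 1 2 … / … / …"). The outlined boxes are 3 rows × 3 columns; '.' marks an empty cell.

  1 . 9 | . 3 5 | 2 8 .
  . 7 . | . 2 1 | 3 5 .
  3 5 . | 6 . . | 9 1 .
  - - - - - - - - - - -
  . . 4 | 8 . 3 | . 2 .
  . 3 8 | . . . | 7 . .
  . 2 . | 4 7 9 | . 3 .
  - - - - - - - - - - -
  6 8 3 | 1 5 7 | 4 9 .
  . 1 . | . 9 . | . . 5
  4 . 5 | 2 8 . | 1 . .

Step 1. [r2c9∈{4,6}] across row 2, 4 lands solely at r2c9. So r2c9=4.
Step 2. [r1c9∈{6,7}] across box 3, 6 lands solely at r1c9, so r1c9=6.
Step 3. [r4c2∈{6,9}] 6 has one home in col 2: r4c2. So r4c2=6.
Step 4. [r6c7∈{5,6,8}] in row 6, 6 fits only at r6c7. So r6c7=6.
Step 5. [r4c1∈{5,7,9}] r4c1 is the only open cell in row 4 admitting 7, so r4c1=7.
Step 6. [r9c6∈{6}] only 6 remains possible at r9c6. So r9c6=6.
Step 7. [r9c8∈{7}] r9c8 is down to just 7 ⇒ r9c8=7.
Step 8. [r4c5∈{1}] nothing but 1 survives at r4c5 ⇒ r4c5=1.
Step 9. [r5c1∈{5,9}] across col 1, 9 lands solely at r5c1, so r5c1=9.
Step 10. [r6c9∈{1,8}] across row 6, 8 lands solely at r6c9 ⇒ r6c9=8.
Step 11. [r8c3∈{2,7}] across row 8, 7 lands solely at r8c3, so r8c3=7.
Step 12. [r3c5∈{4}] r3c5 is down to just 4, so r3c5=4.
Step 13. [r8c1∈{2}] r8c1 is down to just 2 ⇒ r8c1=2.
Step 14. [r9c2∈{9}] only 9 remains possible at r9c2. So r9c2=9.
Step 15. [r8c8∈{6}] nothing but 6 survives at r8c8, so r8c8=6.
Step 16. [r5c4∈{5}] r5c4 is down to just 5, so r5c4=5.
Step 17. [r4c9∈{9}] r4c9's peers cover all but 9 ⇒ r4c9=9.
Step 18. [r8c6∈{4}] nothing but 4 survives at r8c6, so r8c6=4.
Step 19. [r5c8∈{4}] r5c8 is down to just 4, so r5c8=4.
Step 20. [r3c9∈{7}] nothing but 7 survives at r3c9 ⇒ r3c9=7.
Step 21. [r3c6∈{8}] nothing but 8 survives at r3c6. So r3c6=8.
Step 22. [r4c7∈{5}] r4c7's peers cover all but 5 ⇒ r4c7=5.
Step 23. [r8c7∈{8}] r8c7 is down to just 8 ⇒ r8c7=8.
Step 24. [r2c1∈{8}] r2c1 has the single candidate 8 ⇒ r2c1=8.
Step 25. [r5c5∈{6}] only 6 remains possible at r5c5 ⇒ r5c5=6.
Step 26. [r5c9∈{1}] r5c9's peers cover all but 1 ⇒ r5c9=1.
Step 27. [r1c4∈{7}] r1c4 is down to just 7. So r1c4=7.
Step 28. [r1c2∈{4}] only 4 remains possible at r1c2 ⇒ r1c2=4.
Step 29. [r9c9∈{3}] nothing but 3 survives at r9c9. So r9c9=3.
Step 30. [r7c9∈{2}] r7c9 has the single candidate 2 ⇒ r7c9=2.
Step 31. [r6c3∈{1}] r6c3's peers cover all but 1. So r6c3=1.
Step 32. [r6c1∈{5}] r6c1's peers cover all but 5, so r6c1=5.
Step 33. [r2c3∈{6}] only 6 remains possible at r2c3. So r2c3=6.
Step 34. [r2c4∈{9}] only 9 remains possible at r2c4. So r2c4=9.
Step 35. [r8c4∈{3}] r8c4 has the single candidate 3. So r8c4=3.
Step 36. [r5c6∈{2}] r5c6 has the single candidate 2. So r5c6=2.
Step 37. [r3c3∈{2}] r3c3 is down to just 2. So r3c3=2.

Answer: 1 4 9 7 3 5 2 8 6 / 8 7 6 9 2 1 3 5 4 / 3 5 2 6 4 8 9 1 7 / 7 6 4 8 1 3 5 2 9 / 9 3 8 5 6 2 7 4 1 / 5 2 1 4 7 9 6 3 8 / 6 8 3 1 5 7 4 9 2 / 2 1 7 3 9 4 8 6 5 / 4 9 5 2 8 6 1 7 3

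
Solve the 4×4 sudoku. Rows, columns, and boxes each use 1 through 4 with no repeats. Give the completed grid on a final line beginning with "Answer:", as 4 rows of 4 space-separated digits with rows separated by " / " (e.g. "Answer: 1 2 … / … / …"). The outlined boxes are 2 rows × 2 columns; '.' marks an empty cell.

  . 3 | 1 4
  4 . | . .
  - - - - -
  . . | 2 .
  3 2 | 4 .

Step 1. [r3c4∈{1,3}] across row 3, 3 lands solely at r3c4. So r3c4=3.
Step 2. [r2c2∈{1}] nothing but 1 survives at r2c2 ⇒ r2c2=1.
Step 3. [r4c4∈{1}] r4c4 is down to just 1. So r4c4=1.
Step 4. [r3c1∈{1}] nothing but 1 survives at r3c1 ⇒ r3c1=1.
Step 5. [r2c3∈{3}] only 3 remains possible at r2c3. So r2c3=3.
Step 6. [r3c2∈{4}] r3c2 is down to just 4, so r3c2=4.
Step 7. [r2c4∈{2}] nothing but 2 survives at r2c4, so r2c4=2.
Step 8. [r1c1∈{2}] nothing but 2 survives at r1c1 ⇒ r1c1=2.

Answer: 2 3 1 4 / 4 1 3 2 / 1 4 2 3 / 3 2 4 1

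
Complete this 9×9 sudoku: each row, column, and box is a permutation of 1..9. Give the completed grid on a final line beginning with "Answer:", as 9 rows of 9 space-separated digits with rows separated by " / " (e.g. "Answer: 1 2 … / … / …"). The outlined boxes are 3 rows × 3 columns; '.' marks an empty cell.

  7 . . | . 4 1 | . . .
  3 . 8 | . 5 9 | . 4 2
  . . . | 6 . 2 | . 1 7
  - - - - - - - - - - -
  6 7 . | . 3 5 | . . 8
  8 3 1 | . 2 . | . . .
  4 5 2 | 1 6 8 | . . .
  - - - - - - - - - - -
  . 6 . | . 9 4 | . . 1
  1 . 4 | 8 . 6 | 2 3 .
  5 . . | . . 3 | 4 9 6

Step 1. [r3c7∈{3,5,8,9}] row 3 places 3 nowhere but r3c7 ⇒ r3c7=3.
Step 2. [r7c4∈{2,5,7}] col 4 places 5 nowhere but r7c4. So r7c4=5.
Step 3. [r4c3∈{9}] r4c3's peers cover all but 9, so r4c3=9.
Step 4. [r6c8∈{7}] r6c8 is down to just 7. So r6c8=7.
Step 5. [r6c7∈{9}] r6c7's peers cover all but 9 ⇒ r6c7=9.
Step 6. [r1c3∈{5,6}] across col 3, 6 lands solely at r1c3, so r1c3=6.
Step 7. [r9c3∈{7}] nothing but 7 survives at r9c3, so r9c3=7.
Step 8. [r5c4∈{4,7,9}] across row 5, 9 lands solely at r5c4 ⇒ r5c4=9.
Step 9. [r1c2∈{2,9}] r1c2 is the only open cell in row 1 admitting 2. So r1c2=2.
Step 10. [r7c8∈{8}] r7c8 has the single candidate 8 ⇒ r7c8=8.
Step 11. [r1c8∈{5}] r1c8 is down to just 5, so r1c8=5.
Step 12. [r5c7∈{5,6}] col 7 places 5 nowhere but r5c7, so r5c7=5.
Step 13. [r3c1∈{9}] r3c1's peers cover all but 9 ⇒ r3c1=9.
Step 14. [r8c5∈{7}] r8c5's peers cover all but 7, so r8c5=7.
Step 15. [r6c9∈{3}] only 3 remains possible at r6c9 ⇒ r6c9=3.
Step 16. [r1c4∈{3}] nothing but 3 survives at r1c4, so r1c4=3.
Step 17. [r7c3∈{3}] only 3 remains possible at r7c3, so r7c3=3.
Step 18. [r1c7∈{8}] r1c7 is down to just 8 ⇒ r1c7=8.
Step 19. [r3c5∈{8}] r3c5 is down to just 8. So r3c5=8.
Step 20. [r2c2∈{1}] r2c2 is down to just 1 ⇒ r2c2=1.
Step 21. [r5c9∈{4}] nothing but 4 survives at r5c9, so r5c9=4.
Step 22. [r8c2∈{9}] nothing but 9 survives at r8c2. So r8c2=9.
Step 23. [r9c5∈{1}] nothing but 1 survives at r9c5. So r9c5=1.
Step 24. [r5c6∈{7}] r5c6 is down to just 7, so r5c6=7.
Step 25. [r5c8∈{6}] only 6 remains possible at r5c8, so r5c8=6.
Step 26. [r2c4∈{7}] r2c4 is down to just 7, so r2c4=7.
Step 27. [r7c7∈{7}] r7c7 has the single candidate 7, so r7c7=7.
Step 28. [r9c2∈{8}] nothing but 8 survives at r9c2. So r9c2=8.
Step 29. [r4c8∈{2}] nothing but 2 survives at r4c8 ⇒ r4c8=2.
Step 30. [r3c2∈{4}] nothing but 4 survives at r3c2 ⇒ r3c2=4.
Step 31. [r3c3∈{5}] only 5 remains possible at r3c3, so r3c3=5.
Step 32. [r2c7∈{6}] r2c7's peers cover all but 6, so r2c7=6.
Step 33. [r1c9∈{9}] nothing but 9 survives at r1c9. So r1c9=9.
Step 34. [r7c1∈{2}] r7c1 has the single candidate 2 ⇒ r7c1=2.
Step 35. [r8c9∈{5}] only 5 remains possible at r8c9, so r8c9=5.
Step 36. [r4c7∈{1}] r4c7's peers cover all but 1. So r4c7=1.
Step 37. [r9c4∈{2}] r9c4's peers cover all but 2. So r9c4=2.
Step 38. [r4c4∈{4}] r4c4 has the single candidate 4, so r4c4=4.

Answer: 7 2 6 3 4 1 8 5 9 / 3 1 8 7 5 9 6 4 2 / 9 4 5 6 8 2 3 1 7 / 6 7 9 4 3 5 1 2 8 / 8 3 1 9 2 7 5 6 4 / 4 5 2 1 6 8 9 7 3 / 2 6 3 5 9 4 7 8 1 / 1 9 4 8 7 6 2 3 5 / 5 8 7 2 1 3 4 9 6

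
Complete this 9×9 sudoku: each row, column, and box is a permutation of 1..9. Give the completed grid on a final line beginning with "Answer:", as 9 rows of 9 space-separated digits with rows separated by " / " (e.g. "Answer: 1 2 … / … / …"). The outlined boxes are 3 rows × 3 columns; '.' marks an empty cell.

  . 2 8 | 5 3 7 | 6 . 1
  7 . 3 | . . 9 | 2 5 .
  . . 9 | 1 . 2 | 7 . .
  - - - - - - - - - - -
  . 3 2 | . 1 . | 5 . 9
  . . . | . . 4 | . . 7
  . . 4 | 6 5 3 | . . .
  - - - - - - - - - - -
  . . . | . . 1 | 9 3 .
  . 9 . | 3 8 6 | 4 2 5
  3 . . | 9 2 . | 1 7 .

Step 1. [r6c7∈{8}] only 8 remains possible at r6c7 ⇒ r6c7=8.
Step 2. [r9c2∈{4,5,6,8}] across row 9, 4 lands solely at r9c2, so r9c2=4.
Step 3. [r2c4∈{4,8}] across box 2, 8 lands solely at r2c4, so r2c4=8.
Step 4. [r7c5∈{4,7}] across col 5, 7 lands solely at r7c5. So r7c5=7.
Step 5. [r2c9∈{4}] r2c9 has the single candidate 4, so r2c9=4.
Step 6. [r6c8∈{1}] nothing but 1 survives at r6c8. So r6c8=1.
Step 7. [r5c8∈{6}] only 6 remains possible at r5c8, so r5c8=6.
Step 8. [r4c1∈{6,8}] across row 4, 6 lands solely at r4c1 ⇒ r4c1=6.
Step 9. [r9c9∈{6,8}] 8 has one home in row 9: r9c9. So r9c9=8.
Step 10. [r9c3∈{5,6}] 6 has one home in row 9: r9c3, so r9c3=6.
Step 11. [r7c3∈{5}] r7c3 has the single candidate 5, so r7c3=5.
Step 12. [r5c3∈{1}] r5c3 has the single candidate 1, so r5c3=1.
Step 13. [r2c5∈{6}] nothing but 6 survives at r2c5. So r2c5=6.
Step 14. [r7c2∈{8}] r7c2 has the single candidate 8 ⇒ r7c2=8.
Step 15. [r5c1∈{5,8,9}] r5c1 is the only open cell in row 5 admitting 8 ⇒ r5c1=8.
Step 16. [r3c1∈{4,5}] across col 1, 5 lands solely at r3c1, so r3c1=5.
Step 17. [r7c4∈{4}] r7c4 is down to just 4, so r7c4=4.
Step 18. [r4c8∈{4}] only 4 remains possible at r4c8, so r4c8=4.
Step 19. [r6c9∈{2}] r6c9 is down to just 2. So r6c9=2.
Step 20. [r7c9∈{6}] nothing but 6 survives at r7c9, so r7c9=6.
Step 21. [r6c2∈{7}] r6c2's peers cover all but 7 ⇒ r6c2=7.
Step 22. [r5c2∈{5}] r5c2 has the single candidate 5. So r5c2=5.
Step 23. [r5c7∈{3}] nothing but 3 survives at r5c7 ⇒ r5c7=3.
Step 24. [r3c9∈{3}] r3c9's peers cover all but 3 ⇒ r3c9=3.
Step 25. [r8c3∈{7}] nothing but 7 survives at r8c3 ⇒ r8c3=7.
Step 26. [r6c1∈{9}] r6c1's peers cover all but 9. So r6c1=9.
Step 27. [r3c8∈{8}] r3c8 has the single candidate 8 ⇒ r3c8=8.
Step 28. [r1c8∈{9}] r1c8's peers cover all but 9, so r1c8=9.
Step 29. [r5c5∈{9}] only 9 remains possible at r5c5, so r5c5=9.
Step 30. [r9c6∈{5}] r9c6's peers cover all but 5 ⇒ r9c6=5.
Step 31. [r7c1∈{2}] only 2 remains possible at r7c1. So r7c1=2.
Step 32. [r8c1∈{1}] nothing but 1 survives at r8c1, so r8c1=1.
Step 33. [r5c4∈{2}] r5c4's peers cover all but 2. So r5c4=2.
Step 34. [r3c5∈{4}] nothing but 4 survives at r3c5 ⇒ r3c5=4.
Step 35. [r2c2∈{1}] r2c2's peers cover all but 1 ⇒ r2c2=1.
Step 36. [r1c1∈{4}] r1c1 is down to just 4 ⇒ r1c1=4.
Step 37. [r4c6∈{8}] r4c6 has the single candidate 8. So r4c6=8.
Step 38. [r4c4∈{7}] r4c4 has the single candidate 7. So r4c4=7.
Step 39. [r3c2∈{6}] r3c2 is down to just 6. So r3c2=6.

Answer: 4 2 8 5 3 7 6 9 1 / 7 1 3 8 6 9 2 5 4 / 5 6 9 1 4 2 7 8 3 / 6 3 2 7 1 8 5 4 9 / 8 5 1 2 9 4 3 6 7 / 9 7 4 6 5 3 8 1 2 / 2 8 5 4 7 1 9 3 6 / 1 9 7 3 8 6 4 2 5 / 3 4 6 9 2 5 1 7 8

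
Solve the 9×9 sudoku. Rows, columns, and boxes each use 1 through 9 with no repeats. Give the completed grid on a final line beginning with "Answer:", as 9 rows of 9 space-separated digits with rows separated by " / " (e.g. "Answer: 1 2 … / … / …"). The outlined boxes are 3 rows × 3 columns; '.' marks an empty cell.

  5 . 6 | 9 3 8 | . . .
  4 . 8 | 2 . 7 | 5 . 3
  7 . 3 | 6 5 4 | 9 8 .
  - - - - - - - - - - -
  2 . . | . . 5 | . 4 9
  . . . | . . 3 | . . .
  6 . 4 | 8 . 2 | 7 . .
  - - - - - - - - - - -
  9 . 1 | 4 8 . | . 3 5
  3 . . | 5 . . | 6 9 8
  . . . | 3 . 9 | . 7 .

Step 1. [r6c9∈{1}] r6c9 has the single candidate 1. So r6c9=1.
Step 2. [r7c2∈{2,6,7}] row 7 places 7 nowhere but r7c2 ⇒ r7c2=7.
Step 3. [r3c9∈{2}] nothing but 2 survives at r3c9, so r3c9=2.
Step 4. [r2c5∈{1}] nothing but 1 survives at r2c5, so r2c5=1.
Step 5. [r9c2∈{2,4,5,6,8}] r9c2 is the only open cell in col 2 admitting 6, so r9c2=6.
Step 6. [r5c3∈{5,7,9}] across col 3, 9 lands solely at r5c3, so r5c3=9.
Step 7. [r5c1∈{1,8}] 1 has one home in col 1: r5c1. So r5c1=1.
Step 8. [r5c4∈{7}] r5c4's peers cover all but 7. So r5c4=7.
Step 9. [r8c3∈{2}] r8c3 has the single candidate 2. So r8c3=2.
Step 10. [r5c8∈{2,5,6}] across col 8, 2 lands solely at r5c8. So r5c8=2.
Step 11. [r9c7∈{1,2,4}] 1 has one home in row 9: r9c7. So r9c7=1.
Step 12. [r4c7∈{3,8}] in col 7, 3 fits only at r4c7 ⇒ r4c7=3.
Step 13. [r5c2∈{5,8}] 5 has one home in row 5: r5c2, so r5c2=5.
Step 14. [r5c5∈{4,6}] 4 has one home in row 5: r5c5 ⇒ r5c5=4.
Step 15. [r1c8∈{1}] r1c8 is down to just 1, so r1c8=1.
Step 16. [r1c9∈{4,7}] across row 1, 7 lands solely at r1c9. So r1c9=7.
Step 17. [r9c5∈{2}] r9c5 has the single candidate 2, so r9c5=2.
Step 18. [r8c6∈{1}] r8c6's peers cover all but 1. So r8c6=1.
Step 19. [r4c3∈{7}] only 7 remains possible at r4c3 ⇒ r4c3=7.
Step 20. [r8c5∈{7}] r8c5's peers cover all but 7. So r8c5=7.
Step 21. [r7c7∈{2}] r7c7 has the single candidate 2, so r7c7=2.
Step 22. [r5c9∈{6}] only 6 remains possible at r5c9. So r5c9=6.
Step 23. [r6c2∈{3}] r6c2 is down to just 3, so r6c2=3.
Step 24. [r6c8∈{5}] r6c8's peers cover all but 5. So r6c8=5.
Step 25. [r4c2∈{8}] r4c2's peers cover all but 8 ⇒ r4c2=8.
Step 26. [r9c1∈{8}] nothing but 8 survives at r9c1. So r9c1=8.
Step 27. [r8c2∈{4}] nothing but 4 survives at r8c2, so r8c2=4.
Step 28. [r1c2∈{2}] r1c2 has the single candidate 2. So r1c2=2.
Step 29. [r6c5∈{9}] r6c5 has the single candidate 9 ⇒ r6c5=9.
Step 30. [r5c7∈{8}] r5c7 is down to just 8 ⇒ r5c7=8.
Step 31. [r9c3∈{5}] r9c3's peers cover all but 5 ⇒ r9c3=5.
Step 32. [r2c2∈{9}] r2c2's peers cover all but 9. So r2c2=9.
Step 33. [r1c7∈{4}] r1c7 is down to just 4 ⇒ r1c7=4.
Step 34. [r2c8∈{6}] r2c8 has the single candidate 6. So r2c8=6.
Step 35. [r7c6∈{6}] r7c6 is down to just 6, so r7c6=6.
Step 36. [r4c5∈{6}] r4c5 has the single candidate 6. So r4c5=6.
Step 37. [r3c2∈{1}] nothing but 1 survives at r3c2 ⇒ r3c2=1.
Step 38. [r9c9∈{4}] only 4 remains possible at r9c9 ⇒ r9c9=4.
Step 39. [r4c4∈{1}] r4c4's peers cover all but 1, so r4c4=1.

Answer: 5 2 6 9 3 8 4 1 7 / 4 9 8 2 1 7 5 6 3 / 7 1 3 6 5 4 9 8 2 / 2 8 7 1 6 5 3 4 9 / 1 5 9 7 4 3 8 2 6 / 6 3 4 8 9 2 7 5 1 / 9 7 1 4 8 6 2 3 5 / 3 4 2 5 7 1 6 9 8 / 8 6 5 3 2 9 1 7 4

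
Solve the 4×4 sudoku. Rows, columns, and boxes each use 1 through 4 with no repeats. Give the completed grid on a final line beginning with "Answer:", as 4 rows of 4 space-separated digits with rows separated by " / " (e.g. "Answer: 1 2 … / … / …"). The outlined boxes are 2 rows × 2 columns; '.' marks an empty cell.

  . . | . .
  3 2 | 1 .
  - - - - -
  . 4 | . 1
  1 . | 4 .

Step 1. [r3c3∈{2,3}] row 3 places 3 nowhere but r3c3 ⇒ r3c3=3.
Step 2. [r1c4∈{2,3,4}] r1c4 is the only open cell in row 1 admitting 3 ⇒ r1c4=3.
Step 3. [r4c2∈{3}] r4c2's peers cover all but 3. So r4c2=3.
Step 4. [r2c4∈{4}] r2c4 has the single candidate 4 ⇒ r2c4=4.
Step 5. [r1c3∈{2}] only 2 remains possible at r1c3 ⇒ r1c3=2.
Step 6. [r1c2∈{1}] only 1 remains possible at r1c2. So r1c2=1.
Step 7. [r4c4∈{2}] nothing but 2 survives at r4c4 ⇒ r4c4=2.
Step 8. [r3c1∈{2}] r3c1 is down to just 2. So r3c1=2.
Step 9. [r1c1∈{4}] r1c1's peers cover all but 4, so r1c1=4.

Answer: 4 1 2 3 / 3 2 1 4 / 2 4 3 1 / 1 3 4 2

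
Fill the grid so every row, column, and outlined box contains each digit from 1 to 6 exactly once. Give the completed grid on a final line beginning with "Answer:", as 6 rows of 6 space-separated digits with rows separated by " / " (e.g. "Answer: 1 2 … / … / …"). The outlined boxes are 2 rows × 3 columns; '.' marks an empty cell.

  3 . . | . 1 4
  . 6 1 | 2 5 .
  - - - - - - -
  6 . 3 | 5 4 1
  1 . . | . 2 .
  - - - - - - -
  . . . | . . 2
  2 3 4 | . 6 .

Step 1. [r4c3∈{5}] r4c3 is down to just 5. So r4c3=5.
Step 2. [r5c4∈{1,3,4}] row 5 places 4 nowhere but r5c4. So r5c4=4.
Step 3. [r1c2∈{2,5}] row 1 places 5 nowhere but r1c2, so r1c2=5.
Step 4. [r4c4∈{3,6}] in col 4, 3 fits only at r4c4 ⇒ r4c4=3.
Step 5. [r6c6∈{5}] r6c6 is down to just 5, so r6c6=5.
Step 6. [r5c3∈{6}] r5c3 is down to just 6. So r5c3=6.
Step 7. [r2c1∈{4}] only 4 remains possible at r2c1 ⇒ r2c1=4.
Step 8. [r5c1∈{5}] r5c1 has the single candidate 5, so r5c1=5.
Step 9. [r4c2∈{4}] r4c2's peers cover all but 4, so r4c2=4.
Step 10. [r1c3∈{2}] r1c3's peers cover all but 2. So r1c3=2.
Step 11. [r5c5∈{3}] nothing but 3 survives at r5c5 ⇒ r5c5=3.
Step 12. [r6c4∈{1}] only 1 remains possible at r6c4. So r6c4=1.
Step 13. [r1c4∈{6}] nothing but 6 survives at r1c4. So r1c4=6.
Step 14. [r4c6∈{6}] r4c6's peers cover all but 6 ⇒ r4c6=6.
Step 15. [r2c6∈{3}] r2c6 is down to just 3 ⇒ r2c6=3.
Step 16. [r3c2∈{2}] r3c2 is down to just 2, so r3c2=2.
Step 17. [r5c2∈{1}] r5c2 has the single candidate 1 ⇒ r5c2=1.

Answer: 3 5 2 6 1 4 / 4 6 1 2 5 3 / 6 2 3 5 4 1 / 1 4 5 3 2 6 / 5 1 6 4 3 2 / 2 3 4 1 6 5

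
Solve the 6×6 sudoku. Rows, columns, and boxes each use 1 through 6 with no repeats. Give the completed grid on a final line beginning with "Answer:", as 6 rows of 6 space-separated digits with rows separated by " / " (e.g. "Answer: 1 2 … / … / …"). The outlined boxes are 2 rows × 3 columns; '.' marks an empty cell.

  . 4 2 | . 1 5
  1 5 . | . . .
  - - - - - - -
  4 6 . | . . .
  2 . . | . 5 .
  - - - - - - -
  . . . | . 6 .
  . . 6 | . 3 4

Step 1. [r2c3∈{3}] r2c3 has the single candidate 3. So r2c3=3.
Step 2. [r4c3∈{1}] only 1 remains possible at r4c3 ⇒ r4c3=1.
Step 3. [r6c1∈{5}] r6c1 has the single candidate 5 ⇒ r6c1=5.
Step 4. [r4c2∈{3}] nothing but 3 survives at r4c2 ⇒ r4c2=3.
Step 5. [r3c5∈{2}] only 2 remains possible at r3c5 ⇒ r3c5=2.
Step 6. [r3c6∈{1,3}] 3 has one home in col 6: r3c6. So r3c6=3.
Step 7. [r5c6∈{1,2}] across col 6, 1 lands solely at r5c6, so r5c6=1.
Step 8. [r6c4∈{2}] only 2 remains possible at r6c4 ⇒ r6c4=2.
Step 9. [r4c6∈{6}] r4c6 has the single candidate 6. So r4c6=6.
Step 10. [r2c4∈{4,6}] across row 2, 6 lands solely at r2c4. So r2c4=6.
Step 11. [r3c3∈{5}] nothing but 5 survives at r3c3. So r3c3=5.
Step 12. [r1c4∈{3}] only 3 remains possible at r1c4. So r1c4=3.
Step 13. [r5c1∈{3}] only 3 remains possible at r5c1, so r5c1=3.
Step 14. [r5c3∈{4}] only 4 remains possible at r5c3. So r5c3=4.
Step 15. [r1c1∈{6}] only 6 remains possible at r1c1. So r1c1=6.
Step 16. [r5c4∈{5}] r5c4 is down to just 5. So r5c4=5.
Step 17. [r5c2∈{2}] r5c2 is down to just 2. So r5c2=2.
Step 18. [r2c6∈{2}] r2c6 has the single candidate 2. So r2c6=2.
Step 19. [r6c2∈{1}] r6c2 has the single candidate 1 ⇒ r6c2=1.
Step 20. [r2c5∈{4}] r2c5 has the single candidate 4, so r2c5=4.
Step 21. [r3c4∈{1}] r3c4 has the single candidate 1, so r3c4=1.
Step 22. [r4c4∈{4}] r4c4 has the single candidate 4. So r4c4=4.

Answer: 6 4 2 3 1 5 / 1 5 3 6 4 2 / 4 6 5 1 2 3 / 2 3 1 4 5 6 / 3 2 4 5 6 1 / 5 1 6 2 3 4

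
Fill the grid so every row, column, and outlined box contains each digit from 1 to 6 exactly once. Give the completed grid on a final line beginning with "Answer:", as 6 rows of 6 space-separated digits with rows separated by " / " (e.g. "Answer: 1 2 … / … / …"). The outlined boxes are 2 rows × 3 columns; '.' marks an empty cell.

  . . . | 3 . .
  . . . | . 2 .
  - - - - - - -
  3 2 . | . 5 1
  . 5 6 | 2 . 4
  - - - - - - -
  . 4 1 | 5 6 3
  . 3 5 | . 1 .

Step 1. [r2c4∈{1,4,6}] r2c4 is the only open cell in col 4 admitting 1. So r2c4=1.
Step 2. [r2c2∈{6}] r2c2 is down to just 6. So r2c2=6.
Step 3. [r5c1∈{2}] r5c1's peers cover all but 2, so r5c1=2.
Step 4. [r2c6∈{5}] r2c6's peers cover all but 5, so r2c6=5.
Step 5. [r2c1∈{4}] nothing but 4 survives at r2c1, so r2c1=4.
Step 6. [r1c2∈{1}] r1c2's peers cover all but 1, so r1c2=1.
Step 7. [r3c3∈{4}] r3c3 has the single candidate 4. So r3c3=4.
Step 8. [r4c5∈{3}] r4c5's peers cover all but 3, so r4c5=3.
Step 9. [r1c3∈{2}] r1c3 has the single candidate 2 ⇒ r1c3=2.
Step 10. [r2c3∈{3}] r2c3 is down to just 3 ⇒ r2c3=3.
Step 11. [r6c4∈{4}] nothing but 4 survives at r6c4 ⇒ r6c4=4.
Step 12. [r1c1∈{5}] nothing but 5 survives at r1c1 ⇒ r1c1=5.
Step 13. [r3c4∈{6}] r3c4 is down to just 6, so r3c4=6.
Step 14. [r1c6∈{6}] only 6 remains possible at r1c6, so r1c6=6.
Step 15. [r1c5∈{4}] only 4 remains possible at r1c5 ⇒ r1c5=4.
Step 16. [r6c6∈{2}] r6c6 is down to just 2 ⇒ r6c6=2.
Step 17. [r4c1∈{1}] r4c1 is down to just 1 ⇒ r4c1=1.
Step 18. [r6c1∈{6}] r6c1 is down to just 6 ⇒ r6c1=6.

Answer: 5 1 2 3 4 6 / 4 6 3 1 2 5 / 3 2 4 6 5 1 / 1 5 6 2 3 4 / 2 4 1 5 6 3 / 6 3 5 4 1 2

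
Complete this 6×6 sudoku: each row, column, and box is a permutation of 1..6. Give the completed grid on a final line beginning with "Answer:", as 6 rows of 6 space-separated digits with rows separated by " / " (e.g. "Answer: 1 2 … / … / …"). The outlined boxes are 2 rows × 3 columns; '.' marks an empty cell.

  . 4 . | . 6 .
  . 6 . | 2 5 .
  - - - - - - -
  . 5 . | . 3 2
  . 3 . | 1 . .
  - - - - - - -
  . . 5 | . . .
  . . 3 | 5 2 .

Step 1. [r5c5∈{1,4}] in col 5, 1 fits only at r5c5, so r5c5=1.
Step 2. [r2c6∈{1,3,4}] row 2 places 4 nowhere but r2c6 ⇒ r2c6=4.
Step 3. [r6c1∈{1,4,6}] row 6 places 4 nowhere but r6c1. So r6c1=4.
Step 4. [r5c1∈{2,6}] 6 has one home in box 5: r5c1, so r5c1=6.
Step 5. [r2c3∈{1}] r2c3 is down to just 1, so r2c3=1.
Step 6. [r3c4∈{4,6}] across col 4, 6 lands solely at r3c4, so r3c4=6.
Step 7. [r1c4∈{3}] nothing but 3 survives at r1c4, so r1c4=3.
Step 8. [r4c1∈{2}] r4c1 has the single candidate 2. So r4c1=2.
Step 9. [r4c5∈{4}] r4c5 is down to just 4, so r4c5=4.
Step 10. [r1c6∈{1}] r1c6 has the single candidate 1. So r1c6=1.
Step 11. [r5c2∈{2}] r5c2's peers cover all but 2. So r5c2=2.
Step 12. [r3c3∈{4}] r3c3 has the single candidate 4, so r3c3=4.
Step 13. [r3c1∈{1}] only 1 remains possible at r3c1, so r3c1=1.
Step 14. [r6c2∈{1}] nothing but 1 survives at r6c2. So r6c2=1.
Step 15. [r2c1∈{3}] r2c1 has the single candidate 3. So r2c1=3.
Step 16. [r4c6∈{5}] r4c6 is down to just 5, so r4c6=5.
Step 17. [r4c3∈{6}] only 6 remains possible at r4c3 ⇒ r4c3=6.
Step 18. [r5c4∈{4}] nothing but 4 survives at r5c4 ⇒ r5c4=4.
Step 19. [r1c1∈{5}] nothing but 5 survives at r1c1. So r1c1=5.
Step 20. [r6c6∈{6}] r6c6 is down to just 6 ⇒ r6c6=6.
Step 21. [r5c6∈{3}] only 3 remains possible at r5c6, so r5c6=3.
Step 22. [r1c3∈{2}] r1c3 has the single candidate 2. So r1c3=2.

Answer: 5 4 2 3 6 1 / 3 6 1 2 5 4 / 1 5 4 6 3 2 / 2 3 6 1 4 5 / 6 2 5 4 1 3 / 4 1 3 5 2 6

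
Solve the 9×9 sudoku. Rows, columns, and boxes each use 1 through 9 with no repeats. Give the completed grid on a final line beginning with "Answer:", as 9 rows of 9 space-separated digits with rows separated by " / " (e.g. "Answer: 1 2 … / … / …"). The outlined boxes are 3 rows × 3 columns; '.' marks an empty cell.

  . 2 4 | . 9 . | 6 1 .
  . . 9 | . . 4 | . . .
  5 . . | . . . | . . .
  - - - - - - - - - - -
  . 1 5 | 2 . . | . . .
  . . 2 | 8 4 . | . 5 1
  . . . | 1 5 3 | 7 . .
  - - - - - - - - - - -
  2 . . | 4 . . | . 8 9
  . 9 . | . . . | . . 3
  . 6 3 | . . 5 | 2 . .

Step 1. [r8c8∈{4,6,7}] across box 9, 6 lands solely at r8c8, so r8c8=6.
Step 2. [r8c4∈{7}] r8c4 has the single candidate 7 ⇒ r8c4=7.
Step 3. [r6c2∈{4,8}] 4 has one home in col 2: r6c2, so r6c2=4.
Step 4. [r7c5∈{1,3,6}] in row 7, 3 fits only at r7c5 ⇒ r7c5=3.
Step 5. [r8c7∈{1,4,5}] 5 has one home in row 8: r8c7 ⇒ r8c7=5.
Step 6. [r7c6∈{1,6}] row 7 places 6 nowhere but r7c6, so r7c6=6.
Step 7. [r5c1∈{3,6,7,9}] r5c1 is the only open cell in row 5 admitting 6. So r5c1=6.
Step 8. [r6c3∈{8}] r6c3 has the single candidate 8, so r6c3=8.
Step 9. [r8c3∈{1}] r8c3's peers cover all but 1 ⇒ r8c3=1.
Step 10. [r3c6∈{1,2,7,8}] 1 has one home in col 6: r3c6 ⇒ r3c6=1.
Step 11. [r4c5∈{6,7}] across box 5, 6 lands solely at r4c5, so r4c5=6.
Step 12. [r2c4∈{3,5,6}] row 2 places 6 nowhere but r2c4, so r2c4=6.
Step 13. [r2c9∈{2,5,7,8}] r2c9 is the only open cell in row 2 admitting 5. So r2c9=5.
Step 14. [r3c4∈{3}] r3c4 has the single candidate 3, so r3c4=3.
Step 15. [r1c1∈{3,7,8}] in row 1, 3 fits only at r1c1. So r1c1=3.
Step 16. [r7c3∈{7}] only 7 remains possible at r7c3. So r7c3=7.
Step 17. [r2c1∈{1,7,8}] r2c1 is the only open cell in row 2 admitting 1. So r2c1=1.
Step 18. [r4c1∈{7,9}] 7 has one home in col 1: r4c1 ⇒ r4c1=7.
Step 19. [r4c6∈{9}] r4c6 has the single candidate 9 ⇒ r4c6=9.
Step 20. [r5c7∈{3,9}] row 5 places 9 nowhere but r5c7, so r5c7=9.
Step 21. [r3c8∈{2,4,7,9}] across row 3, 9 lands solely at r3c8, so r3c8=9.
Step 22. [r8c6∈{2,8}] in col 6, 2 fits only at r8c6, so r8c6=2.
Step 23. [r8c5∈{8}] only 8 remains possible at r8c5, so r8c5=8.
Step 24. [r1c6∈{7,8}] col 6 places 8 nowhere but r1c6. So r1c6=8.
Step 25. [r1c9∈{7}] r1c9 is down to just 7 ⇒ r1c9=7.
Step 26. [r9c9∈{4}] r9c9 has the single candidate 4, so r9c9=4.
Step 27. [r3c7∈{4,8}] 4 has one home in row 3: r3c7. So r3c7=4.
Step 28. [r4c9∈{8}] r4c9 is down to just 8 ⇒ r4c9=8.
Step 29. [r3c9∈{2}] r3c9's peers cover all but 2, so r3c9=2.
Step 30. [r2c8∈{3}] r2c8 is down to just 3 ⇒ r2c8=3.
Step 31. [r3c2∈{7,8}] row 3 places 8 nowhere but r3c2. So r3c2=8.
Step 32. [r2c2∈{7}] r2c2 is down to just 7. So r2c2=7.
Step 33. [r7c7∈{1}] nothing but 1 survives at r7c7. So r7c7=1.
Step 34. [r9c8∈{7}] nothing but 7 survives at r9c8 ⇒ r9c8=7.
Step 35. [r7c2∈{5}] r7c2's peers cover all but 5. So r7c2=5.
Step 36. [r8c1∈{4}] r8c1 is down to just 4. So r8c1=4.
Step 37. [r6c8∈{2}] r6c8 has the single candidate 2. So r6c8=2.
Step 38. [r3c5∈{7}] nothing but 7 survives at r3c5, so r3c5=7.
Step 39. [r9c4∈{9}] only 9 remains possible at r9c4 ⇒ r9c4=9.
Step 40. [r5c6∈{7}] r5c6 has the single candidate 7, so r5c6=7.
Step 41. [r6c1∈{9}] only 9 remains possible at r6c1. So r6c1=9.
Step 42. [r3c3∈{6}] nothing but 6 survives at r3c3, so r3c3=6.
Step 43. [r4c7∈{3}] only 3 remains possible at r4c7, so r4c7=3.
Step 44. [r5c2∈{3}] nothing but 3 survives at r5c2, so r5c2=3.
Step 45. [r6c9∈{6}] only 6 remains possible at r6c9. So r6c9=6.
Step 46. [r1c4∈{5}] only 5 remains possible at r1c4 ⇒ r1c4=5.
Step 47. [r2c5∈{2}] r2c5's peers cover all but 2. So r2c5=2.
Step 48. [r2c7∈{8}] r2c7 is down to just 8. So r2c7=8.
Step 49. [r9c5∈{1}] r9c5 is down to just 1 ⇒ r9c5=1.
Step 50. [r9c1∈{8}] only 8 remains possible at r9c1 ⇒ r9c1=8.
Step 51. [r4c8∈{4}] r4c8's peers cover all but 4 ⇒ r4c8=4.

Answer: 3 2 4 5 9 8 6 1 7 / 1 7 9 6 2 4 8 3 5 / 5 8 6 3 7 1 4 9 2 / 7 1 5 2 6 9 3 4 8 / 6 3 2 8 4 7 9 5 1 / 9 4 8 1 5 3 7 2 6 / 2 5 7 4 3 6 1 8 9 / 4 9 1 7 8 2 5 6 3 / 8 6 3 9 1 5 2 7 4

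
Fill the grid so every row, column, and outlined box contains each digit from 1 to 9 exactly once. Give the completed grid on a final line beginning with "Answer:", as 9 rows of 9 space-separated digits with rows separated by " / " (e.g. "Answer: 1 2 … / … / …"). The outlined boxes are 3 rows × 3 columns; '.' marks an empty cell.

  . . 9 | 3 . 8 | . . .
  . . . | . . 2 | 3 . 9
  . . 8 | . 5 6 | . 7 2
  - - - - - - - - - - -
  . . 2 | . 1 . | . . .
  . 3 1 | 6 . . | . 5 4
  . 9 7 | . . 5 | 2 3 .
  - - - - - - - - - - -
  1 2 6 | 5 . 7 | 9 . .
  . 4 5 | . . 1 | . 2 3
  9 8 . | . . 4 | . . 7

Step 1. [r2c3∈{4}] r2c3 is down to just 4, so r2c3=4.
Step 2. [r1c9∈{1,5,6}] 5 has one home in col 9: r1c9. So r1c9=5.
Step 3. [r7c9∈{8}] nothing but 8 survives at r7c9, so r7c9=8.
Step 4. [r4c9∈{6}] r4c9 is down to just 6. So r4c9=6.
Step 5. [r2c5∈{7}] r2c5 is down to just 7 ⇒ r2c5=7.
Step 6. [r5c1∈{8}] r5c1's peers cover all but 8. So r5c1=8.
Step 7. [r4c4∈{4,7,8,9}] 7 has one home in col 4: r4c4 ⇒ r4c4=7.
Step 8. [r8c7∈{6}] r8c7 has the single candidate 6. So r8c7=6.
Step 9. [r3c2∈{1}] r3c2 is down to just 1. So r3c2=1.
Step 10. [r1c5∈{4}] r1c5 is down to just 4 ⇒ r1c5=4.
Step 11. [r6c1∈{4,6}] in row 6, 6 fits only at r6c1. So r6c1=6.
Step 12. [r9c8∈{1}] r9c8 is down to just 1, so r9c8=1.
Step 13. [r5c6∈{9}] r5c6 has the single candidate 9, so r5c6=9.
Step 14. [r6c5∈{8}] only 8 remains possible at r6c5. So r6c5=8.
Step 15. [r1c2∈{6,7}] 7 has one home in col 2: r1c2, so r1c2=7.
Step 16. [r4c2∈{5}] only 5 remains possible at r4c2, so r4c2=5.
Step 17. [r9c5∈{2,3,6}] r9c5 is the only open cell in row 9 admitting 6, so r9c5=6.
Step 18. [r2c8∈{6,8}] row 2 places 8 nowhere but r2c8 ⇒ r2c8=8.
Step 19. [r8c5∈{9}] only 9 remains possible at r8c5. So r8c5=9.
Step 20. [r3c7∈{4}] r3c7 has the single candidate 4. So r3c7=4.
Step 21. [r2c2∈{6}] only 6 remains possible at r2c2. So r2c2=6.
Step 22. [r2c4∈{1}] r2c4 is down to just 1, so r2c4=1.
Step 23. [r1c7∈{1}] nothing but 1 survives at r1c7, so r1c7=1.
Step 24. [r6c9∈{1}] nothing but 1 survives at r6c9. So r6c9=1.
Step 25. [r7c5∈{3}] nothing but 3 survives at r7c5, so r7c5=3.
Step 26. [r8c1∈{7}] r8c1's peers cover all but 7. So r8c1=7.
Step 27. [r5c5∈{2}] nothing but 2 survives at r5c5, so r5c5=2.
Step 28. [r6c4∈{4}] only 4 remains possible at r6c4 ⇒ r6c4=4.
Step 29. [r9c7∈{5}] r9c7's peers cover all but 5, so r9c7=5.
Step 30. [r9c4∈{2}] only 2 remains possible at r9c4 ⇒ r9c4=2.
Step 31. [r3c1∈{3}] r3c1 is down to just 3, so r3c1=3.
Step 32. [r9c3∈{3}] r9c3 has the single candidate 3, so r9c3=3.
Step 33. [r1c1∈{2}] r1c1's peers cover all but 2. So r1c1=2.
Step 34. [r7c8∈{4}] r7c8 has the single candidate 4, so r7c8=4.
Step 35. [r4c6∈{3}] r4c6 is down to just 3. So r4c6=3.
Step 36. [r4c1∈{4}] r4c1 has the single candidate 4. So r4c1=4.
Step 37. [r8c4∈{8}] only 8 remains possible at r8c4. So r8c4=8.
Step 38. [r3c4∈{9}] r3c4's peers cover all but 9. So r3c4=9.
Step 39. [r2c1∈{5}] r2c1's peers cover all but 5. So r2c1=5.
Step 40. [r4c8∈{9}] r4c8 has the single candidate 9. So r4c8=9.
Step 41. [r1c8∈{6}] r1c8's peers cover all but 6. So r1c8=6.
Step 42. [r5c7∈{7}] r5c7 has the single candidate 7 ⇒ r5c7=7.
Step 43. [r4c7∈{8}] only 8 remains possible at r4c7 ⇒ r4c7=8.

Answer: 2 7 9 3 4 8 1 6 5 / 5 6 4 1 7 2 3 8 9 / 3 1 8 9 5 6 4 7 2 / 4 5 2 7 1 3 8 9 6 / 8 3 1 6 2 9 7 5 4 / 6 9 7 4 8 5 2 3 1 / 1 2 6 5 3 7 9 4 8 / 7 4 5 8 9 1 6 2 3 / 9 8 3 2 6 4 5 1 7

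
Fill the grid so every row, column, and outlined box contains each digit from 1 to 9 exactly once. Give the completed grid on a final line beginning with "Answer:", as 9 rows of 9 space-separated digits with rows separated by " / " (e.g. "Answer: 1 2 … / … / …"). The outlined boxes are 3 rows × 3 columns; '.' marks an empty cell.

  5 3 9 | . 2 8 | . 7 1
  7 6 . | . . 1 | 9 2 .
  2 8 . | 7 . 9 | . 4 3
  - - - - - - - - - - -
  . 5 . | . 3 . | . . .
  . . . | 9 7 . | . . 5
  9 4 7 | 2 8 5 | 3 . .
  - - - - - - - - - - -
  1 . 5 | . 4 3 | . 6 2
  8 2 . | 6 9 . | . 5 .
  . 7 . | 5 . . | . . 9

Step 1. [r4c1∈{6}] nothing but 6 survives at r4c1, so r4c1=6.
Step 2. [r8c7∈{1,4,7}] r8c7 is the only open cell in row 8 admitting 1. So r8c7=1.
Step 3. [r4c6∈{4}] r4c6's peers cover all but 4 ⇒ r4c6=4.
Step 4. [r5c7∈{2,4,6,8}] 4 has one home in row 5: r5c7, so r5c7=4.
Step 5. [r8c3∈{3,4}] row 8 places 3 nowhere but r8c3. So r8c3=3.
Step 6. [r7c7∈{7,8}] across row 7, 7 lands solely at r7c7, so r7c7=7.
Step 7. [r5c3∈{1,2,8}] 2 has one home in row 5: r5c3 ⇒ r5c3=2.
Step 8. [r5c8∈{1,8}] 8 has one home in row 5: r5c8. So r5c8=8.
Step 9. [r4c4∈{1}] only 1 remains possible at r4c4. So r4c4=1.
Step 10. [r2c3∈{4}] nothing but 4 survives at r2c3, so r2c3=4.
Step 11. [r3c5∈{5,6}] r3c5 is the only open cell in col 5 admitting 6, so r3c5=6.
Step 12. [r8c6∈{7}] only 7 remains possible at r8c6. So r8c6=7.
Step 13. [r1c4∈{4}] r1c4 has the single candidate 4 ⇒ r1c4=4.
Step 14. [r9c7∈{8}] r9c7's peers cover all but 8, so r9c7=8.
Step 15. [r9c8∈{3}] r9c8 has the single candidate 3 ⇒ r9c8=3.
Step 16. [r5c6∈{6}] nothing but 6 survives at r5c6. So r5c6=6.
Step 17. [r4c7∈{2}] r4c7's peers cover all but 2. So r4c7=2.
Step 18. [r9c1∈{4}] r9c1's peers cover all but 4, so r9c1=4.
Step 19. [r2c4∈{3}] r2c4's peers cover all but 3, so r2c4=3.
Step 20. [r2c9∈{8}] nothing but 8 survives at r2c9 ⇒ r2c9=8.
Step 21. [r7c4∈{8}] r7c4's peers cover all but 8 ⇒ r7c4=8.
Step 22. [r8c9∈{4}] only 4 remains possible at r8c9. So r8c9=4.
Step 23. [r9c5∈{1}] nothing but 1 survives at r9c5 ⇒ r9c5=1.
Step 24. [r6c9∈{6}] r6c9 is down to just 6, so r6c9=6.
Step 25. [r5c2∈{1}] r5c2's peers cover all but 1 ⇒ r5c2=1.
Step 26. [r7c2∈{9}] r7c2 is down to just 9 ⇒ r7c2=9.
Step 27. [r9c6∈{2}] r9c6 has the single candidate 2. So r9c6=2.
Step 28. [r4c9∈{7}] r4c9's peers cover all but 7 ⇒ r4c9=7.
Step 29. [r1c7∈{6}] r1c7's peers cover all but 6 ⇒ r1c7=6.
Step 30. [r5c1∈{3}] r5c1 has the single candidate 3. So r5c1=3.
Step 31. [r3c7∈{5}] nothing but 5 survives at r3c7 ⇒ r3c7=5.
Step 32. [r6c8∈{1}] r6c8 is down to just 1, so r6c8=1.
Step 33. [r2c5∈{5}] r2c5 is down to just 5. So r2c5=5.
Step 34. [r4c8∈{9}] r4c8 is down to just 9. So r4c8=9.
Step 35. [r4c3∈{8}] r4c3's peers cover all but 8. So r4c3=8.
Step 36. [r9c3∈{6}] r9c3 is down to just 6, so r9c3=6.
Step 37. [r3c3∈{1}] r3c3's peers cover all but 1, so r3c3=1.

Answer: 5 3 9 4 2 8 6 7 1 / 7 6 4 3 5 1 9 2 8 / 2 8 1 7 6 9 5 4 3 / 6 5 8 1 3 4 2 9 7 / 3 1 2 9 7 6 4 8 5 / 9 4 7 2 8 5 3 1 6 / 1 9 5 8 4 3 7 6 2 / 8 2 3 6 9 7 1 5 4 / 4 7 6 5 1 2 8 3 9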